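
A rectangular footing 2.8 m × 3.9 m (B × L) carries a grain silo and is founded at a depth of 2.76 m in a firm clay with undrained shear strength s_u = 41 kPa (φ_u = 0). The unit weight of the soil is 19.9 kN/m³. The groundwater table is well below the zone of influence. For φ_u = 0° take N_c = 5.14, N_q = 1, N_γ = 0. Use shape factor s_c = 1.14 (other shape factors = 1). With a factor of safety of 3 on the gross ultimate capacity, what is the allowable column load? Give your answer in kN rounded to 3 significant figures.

P_all ≈ 1070 kN

q = γ·D_f = 19.9 × 2.76 = 54.924 kPa.
c·N_c·s_c = 41 × 5.14 × 1.14 = 240.24 kPa
q·N_q = 54.924 × 1 = 54.924 kPa
q_ult = 240.24 + 54.924 = 295.17 kPa.
Gross allowable pressure q_all = 295.17 / 3 = 98.389 kPa.
Footing area = 10.92 m², so allowable column load = 98.389 × 10.92 = 1074.4 kN.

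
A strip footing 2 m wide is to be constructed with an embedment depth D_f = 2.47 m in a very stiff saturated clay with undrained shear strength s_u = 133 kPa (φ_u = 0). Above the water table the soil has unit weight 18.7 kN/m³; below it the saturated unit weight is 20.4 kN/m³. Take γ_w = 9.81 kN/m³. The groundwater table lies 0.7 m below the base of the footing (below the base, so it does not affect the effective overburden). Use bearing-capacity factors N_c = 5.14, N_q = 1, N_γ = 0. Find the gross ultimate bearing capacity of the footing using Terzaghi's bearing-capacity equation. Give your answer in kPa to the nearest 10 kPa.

q = γ·D_f = 18.7 × 2.47 = 46.189 kPa.
c·N_c = 133 × 5.14 = 683.62 kPa
q·N_q = 46.189 × 1 = 46.189 kPa
q_ult = 683.62 + 46.189 = 729.81 kPa.

q_ult ≈ 730 kPa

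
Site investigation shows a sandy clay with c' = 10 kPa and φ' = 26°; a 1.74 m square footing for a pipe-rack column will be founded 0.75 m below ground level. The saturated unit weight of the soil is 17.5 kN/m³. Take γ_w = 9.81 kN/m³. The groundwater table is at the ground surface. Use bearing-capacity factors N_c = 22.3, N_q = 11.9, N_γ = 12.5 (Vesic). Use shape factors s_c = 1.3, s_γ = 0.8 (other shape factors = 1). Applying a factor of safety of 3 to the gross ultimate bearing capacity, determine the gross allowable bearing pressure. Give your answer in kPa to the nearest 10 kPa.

q_all ≈ 140 kPa

Water table at ground surface, so effective unit weight γ' = 17.5 − 9.81 = 7.69 kN/m³ is used throughout; overburden q = 7.69 × 0.75 = 5.7675 kPa; the same γ' applies in the ½γBN_γ term.
Cohesion term c·N_c·s_c = 10 × 22.3 × 1.3 = 289.9 kPa; surcharge term q·N_q = 5.7675 × 11.9 = 68.633 kPa; self-weight term 0.5·γ·B·N_γ·s_γ = 0.5 × 7.69 × 1.74 × 12.5 × 0.8 = 66.903 kPa.
q_ult = 289.9 + 68.633 + 66.903 = 425.44 kPa.
q_all = q_ult / FS = 425.44 / 3 = 141.81 kPa.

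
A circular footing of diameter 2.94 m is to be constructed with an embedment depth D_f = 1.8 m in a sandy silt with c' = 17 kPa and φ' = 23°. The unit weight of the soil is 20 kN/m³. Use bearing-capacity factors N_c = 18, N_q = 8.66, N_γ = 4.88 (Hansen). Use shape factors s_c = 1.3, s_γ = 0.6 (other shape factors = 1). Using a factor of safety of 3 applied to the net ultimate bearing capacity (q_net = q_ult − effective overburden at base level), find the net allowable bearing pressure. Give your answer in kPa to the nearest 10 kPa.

q_all(net) ≈ 250 kPa

Effective surcharge at the founding depth q = γ·D_f = 20 × 1.8 = 36 kPa.
q_ult = c·N_c·s_c + q·N_q + 0.5·γ·B·N_γ·s_γ
     = 17 × 18 × 1.3 + 36 × 8.66 + 0.5 × 20 × 2.94 × 4.88 × 0.6
     = 397.8 + 311.76 + 86.083 = 795.64 kPa.
Net ultimate: q_net = 795.64 − 36 = 759.64 kPa.
q_all(net) = 759.64 / 3 = 253.21 kPa.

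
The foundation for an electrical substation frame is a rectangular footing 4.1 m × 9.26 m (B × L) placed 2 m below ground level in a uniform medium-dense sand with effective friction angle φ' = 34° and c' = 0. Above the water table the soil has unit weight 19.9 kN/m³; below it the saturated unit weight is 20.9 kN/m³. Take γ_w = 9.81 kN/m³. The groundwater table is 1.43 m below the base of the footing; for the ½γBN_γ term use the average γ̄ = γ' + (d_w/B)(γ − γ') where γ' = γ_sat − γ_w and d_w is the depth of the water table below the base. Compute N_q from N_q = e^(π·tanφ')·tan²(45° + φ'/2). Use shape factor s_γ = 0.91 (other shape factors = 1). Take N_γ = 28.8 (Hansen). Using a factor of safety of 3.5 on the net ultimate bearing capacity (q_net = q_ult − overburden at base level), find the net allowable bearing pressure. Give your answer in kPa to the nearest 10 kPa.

q_all(net) ≈ 540 kPa

N_q = e^(π·tan34°)·tan²(62°) = 29.44.
Overburden at base level: q = 19.9 × 2 = 39.8 kPa.
The water table is 1.43 m below the base (< B = 4.1 m), so the ½γBN_γ term uses γ̄ = γ' + (d_w/B)(γ − γ') = 11.09 + (1.43/4.1)(19.9 − 11.09) = 14.163 kN/m³.
Surcharge term q·N_q = 39.8 × 29.44 = 1171.7 kPa; self-weight term 0.5·γ·B·N_γ·s_γ = 0.5 × 14.163 × 4.1 × 28.8 × 0.91 = 760.91 kPa.
q_ult = 1171.7 + 760.91 = 1932.6 kPa.
q_net = 1932.6 − 39.8 = 1892.8 kPa.
q_all(net) = 1892.8 / 3.5 = 540.81 kPa.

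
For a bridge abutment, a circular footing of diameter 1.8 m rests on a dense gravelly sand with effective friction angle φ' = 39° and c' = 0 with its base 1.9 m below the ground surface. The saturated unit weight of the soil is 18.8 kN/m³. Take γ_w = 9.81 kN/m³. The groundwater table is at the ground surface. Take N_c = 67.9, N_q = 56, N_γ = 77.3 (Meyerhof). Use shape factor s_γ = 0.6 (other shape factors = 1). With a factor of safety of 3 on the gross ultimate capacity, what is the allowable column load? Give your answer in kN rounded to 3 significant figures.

γ' = 18.8 − 9.81 = 8.99 kN/m³ (submerged throughout). q = 8.99 × 1.9 = 17.081 kPa; the same γ' applies in the ½γBN_γ term.
q·N_q = 17.081 × 56 = 956.54 kPa
0.5·γ·B·N_γ·s_γ = 0.5 × 8.99 × 1.8 × 77.3 × 0.6 = 375.26 kPa
q_ult = 956.54 + 375.26 = 1331.8 kPa.
Gross allowable pressure q_all = 1331.8 / 3 = 443.93 kPa.
Footing area = 2.5447 m², so allowable column load = 443.93 × 2.5447 = 1129.7 kN.

P_all ≈ 1130 kN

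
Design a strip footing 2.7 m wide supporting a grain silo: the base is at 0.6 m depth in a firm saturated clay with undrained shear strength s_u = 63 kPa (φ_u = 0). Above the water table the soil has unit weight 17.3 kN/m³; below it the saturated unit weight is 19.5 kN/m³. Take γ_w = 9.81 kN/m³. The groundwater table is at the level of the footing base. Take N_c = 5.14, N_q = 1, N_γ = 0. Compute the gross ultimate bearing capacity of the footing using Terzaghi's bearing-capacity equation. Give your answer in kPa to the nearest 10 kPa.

q_ult ≈ 330 kPa

Overburden at base level: q = 17.3 × 0.6 = 10.38 kPa.
Cohesion term c·N_c = 63 × 5.14 = 323.82 kPa; surcharge term q·N_q = 10.38 × 1 = 10.38 kPa.
q_ult = 323.82 + 10.38 = 334.2 kPa.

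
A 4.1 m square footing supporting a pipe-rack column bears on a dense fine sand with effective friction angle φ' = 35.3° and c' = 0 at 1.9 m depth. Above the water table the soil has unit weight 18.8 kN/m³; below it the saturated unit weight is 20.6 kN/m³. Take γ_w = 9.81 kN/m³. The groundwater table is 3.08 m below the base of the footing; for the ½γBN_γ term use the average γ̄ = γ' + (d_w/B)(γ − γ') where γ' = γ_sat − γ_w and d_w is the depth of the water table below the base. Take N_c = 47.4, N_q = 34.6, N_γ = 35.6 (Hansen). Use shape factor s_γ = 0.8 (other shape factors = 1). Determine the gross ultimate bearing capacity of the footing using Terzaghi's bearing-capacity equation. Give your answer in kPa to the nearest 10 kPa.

q_ult ≈ 2220 kPa

q = γ·D_f = 18.8 × 1.9 = 35.72 kPa.
γ' = 10.79 kN/m³; averaging over the depth B below the base, γ̄ = γ' + (d_w/B)(γ − γ') = 16.807 kN/m³.
q·N_q = 35.72 × 34.6 = 1235.9 kPa
0.5·γ·B·N_γ·s_γ = 0.5 × 16.807 × 4.1 × 35.6 × 0.8 = 981.28 kPa
q_ult = 1235.9 + 981.28 = 2217.2 kPa.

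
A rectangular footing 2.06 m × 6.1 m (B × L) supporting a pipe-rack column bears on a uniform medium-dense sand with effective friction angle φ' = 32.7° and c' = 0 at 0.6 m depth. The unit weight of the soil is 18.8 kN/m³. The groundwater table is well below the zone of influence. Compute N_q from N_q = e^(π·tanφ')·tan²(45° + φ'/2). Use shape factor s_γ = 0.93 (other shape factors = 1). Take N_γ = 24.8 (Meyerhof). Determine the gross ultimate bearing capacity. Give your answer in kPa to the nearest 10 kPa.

tan32.7° = 0.642, so N_q = e^(π×0.642)·tan²(61.35°) = 7.515 × 3.35 = 25.18.
q = γ·D_f = 18.8 × 0.6 = 11.28 kPa.
q·N_q = 11.28 × 25.175 = 283.98 kPa
0.5·γ·B·N_γ·s_γ = 0.5 × 18.8 × 2.06 × 24.8 × 0.93 = 446.61 kPa
q_ult = 283.98 + 446.61 = 730.59 kPa.

q_ult ≈ 730 kPa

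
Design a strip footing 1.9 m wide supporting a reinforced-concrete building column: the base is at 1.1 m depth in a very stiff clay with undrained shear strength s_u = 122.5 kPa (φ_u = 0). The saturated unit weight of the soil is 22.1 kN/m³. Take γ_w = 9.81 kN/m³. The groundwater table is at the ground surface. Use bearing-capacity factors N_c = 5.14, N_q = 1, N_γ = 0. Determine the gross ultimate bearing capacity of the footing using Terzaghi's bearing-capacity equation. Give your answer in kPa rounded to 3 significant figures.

q_ult ≈ 643 kPa

γ' = 22.1 − 9.81 = 12.29 kN/m³ (submerged throughout). q = 12.29 × 1.1 = 13.519 kPa.
c·N_c = 122.5 × 5.14 = 629.65 kPa
q·N_q = 13.519 × 1 = 13.519 kPa
q_ult = 629.65 + 13.519 = 643.17 kPa.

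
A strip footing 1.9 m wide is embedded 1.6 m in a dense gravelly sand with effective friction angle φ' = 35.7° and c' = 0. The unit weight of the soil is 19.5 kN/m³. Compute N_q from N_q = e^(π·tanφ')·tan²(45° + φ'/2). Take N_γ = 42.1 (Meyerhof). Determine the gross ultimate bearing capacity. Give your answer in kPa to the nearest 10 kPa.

tan35.7° = 0.7186, so N_q = e^(π×0.7186)·tan²(62.85°) = 9.559 × 3.802 = 36.35.
Effective surcharge at the founding depth q = γ·D_f = 19.5 × 1.6 = 31.2 kPa.
q_ult = q·N_q + 0.5·γ·B·N_γ
     = 31.2 × 36.346 + 0.5 × 19.5 × 1.9 × 42.1
     = 1134 + 779.9 = 1913.9 kPa.

q_ult ≈ 1910 kPa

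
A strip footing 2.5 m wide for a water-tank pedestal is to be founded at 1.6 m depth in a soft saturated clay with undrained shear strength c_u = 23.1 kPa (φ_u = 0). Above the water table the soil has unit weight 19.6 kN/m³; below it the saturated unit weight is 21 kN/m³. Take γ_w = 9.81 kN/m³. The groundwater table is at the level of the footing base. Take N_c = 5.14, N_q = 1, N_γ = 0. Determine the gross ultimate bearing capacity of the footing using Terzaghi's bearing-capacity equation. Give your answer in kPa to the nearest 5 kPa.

q = γ·D_f = 19.6 × 1.6 = 31.36 kPa.
c·N_c = 23.1 × 5.14 = 118.73 kPa
q·N_q = 31.36 × 1 = 31.36 kPa
q_ult = 118.73 + 31.36 = 150.09 kPa.

q_ult ≈ 150 kPa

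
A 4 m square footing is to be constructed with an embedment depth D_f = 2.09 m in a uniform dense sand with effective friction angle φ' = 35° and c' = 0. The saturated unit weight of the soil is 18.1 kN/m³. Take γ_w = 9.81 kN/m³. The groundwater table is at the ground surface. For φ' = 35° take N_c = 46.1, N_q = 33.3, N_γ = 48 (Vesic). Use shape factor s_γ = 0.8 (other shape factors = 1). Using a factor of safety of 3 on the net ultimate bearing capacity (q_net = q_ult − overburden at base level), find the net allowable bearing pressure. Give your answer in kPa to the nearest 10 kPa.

q_all(net) ≈ 400 kPa

Water table at ground surface, so effective unit weight γ' = 18.1 − 9.81 = 8.29 kN/m³ is used throughout; overburden q = 8.29 × 2.09 = 17.326 kPa; the same γ' applies in the ½γBN_γ term.
Surcharge term q·N_q = 17.326 × 33.3 = 576.96 kPa; self-weight term 0.5·γ·B·N_γ·s_γ = 0.5 × 8.29 × 4 × 48 × 0.8 = 636.67 kPa.
q_ult = 576.96 + 636.67 = 1213.6 kPa.
q_net = 1213.6 − 17.326 = 1196.3 kPa.
q_all(net) = 1196.3 / 3 = 398.77 kPa.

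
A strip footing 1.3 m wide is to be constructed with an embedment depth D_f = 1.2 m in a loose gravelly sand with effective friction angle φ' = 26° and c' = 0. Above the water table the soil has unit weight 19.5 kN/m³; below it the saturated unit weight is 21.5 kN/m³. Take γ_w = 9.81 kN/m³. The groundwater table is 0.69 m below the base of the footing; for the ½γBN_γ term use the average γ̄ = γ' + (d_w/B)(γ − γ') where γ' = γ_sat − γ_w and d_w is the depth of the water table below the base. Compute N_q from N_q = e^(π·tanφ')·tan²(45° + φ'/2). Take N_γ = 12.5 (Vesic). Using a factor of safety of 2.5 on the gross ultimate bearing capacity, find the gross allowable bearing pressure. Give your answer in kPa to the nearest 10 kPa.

q_all ≈ 160 kPa

N_q = e^(π·tan26°)·tan²(58°) = 11.85.
Overburden at base level: q = 19.5 × 1.2 = 23.4 kPa.
The water table is 0.69 m below the base (< B = 1.3 m), so the ½γBN_γ term uses γ̄ = γ' + (d_w/B)(γ − γ') = 11.69 + (0.69/1.3)(19.5 − 11.69) = 15.835 kN/m³.
Surcharge term q·N_q = 23.4 × 11.854 = 277.39 kPa; self-weight term 0.5·γ·B·N_γ = 0.5 × 15.835 × 1.3 × 12.5 = 128.66 kPa.
q_ult = 277.39 + 128.66 = 406.05 kPa.
q_all = 406.05 / 2.5 = 162.42 kPa.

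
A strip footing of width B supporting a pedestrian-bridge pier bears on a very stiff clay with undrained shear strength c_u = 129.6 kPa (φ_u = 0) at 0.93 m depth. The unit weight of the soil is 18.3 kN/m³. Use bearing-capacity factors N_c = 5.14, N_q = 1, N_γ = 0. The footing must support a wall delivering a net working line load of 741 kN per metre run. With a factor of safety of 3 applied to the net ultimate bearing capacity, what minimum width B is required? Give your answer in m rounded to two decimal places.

B = 3.34 m

Overburden at base level: q = 18.3 × 0.93 = 17.019 kPa.
Cohesion term c·N_c = 129.6 × 5.14 = 666.14 kPa; surcharge term q·N_q = 17.019 × 1 = 17.019 kPa.
q_ult = 666.14 + 17.019 = 683.16 kPa.
For φ = 0 the ½γBN_γ term vanishes, so q_ult is independent of B. q_net = 683.16 − 17.019 = 666.14 kPa; q_all(net) = 666.14/3 = 222.05 kPa.
Required width B = w / q_all(net) = 741 / 222.05 = 3.337 m.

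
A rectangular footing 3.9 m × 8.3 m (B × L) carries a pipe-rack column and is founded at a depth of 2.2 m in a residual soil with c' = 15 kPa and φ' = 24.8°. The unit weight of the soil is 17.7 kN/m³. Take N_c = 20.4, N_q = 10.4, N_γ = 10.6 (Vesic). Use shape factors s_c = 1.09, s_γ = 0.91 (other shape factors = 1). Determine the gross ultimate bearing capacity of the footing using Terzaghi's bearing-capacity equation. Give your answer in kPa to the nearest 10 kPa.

q_ult ≈ 1070 kPa

q = γ·D_f = 17.7 × 2.2 = 38.94 kPa.
c·N_c·s_c = 15 × 20.4 × 1.09 = 333.54 kPa
q·N_q = 38.94 × 10.4 = 404.98 kPa
0.5·γ·B·N_γ·s_γ = 0.5 × 17.7 × 3.9 × 10.6 × 0.91 = 332.93 kPa
q_ult = 333.54 + 404.98 + 332.93 = 1071.4 kPa.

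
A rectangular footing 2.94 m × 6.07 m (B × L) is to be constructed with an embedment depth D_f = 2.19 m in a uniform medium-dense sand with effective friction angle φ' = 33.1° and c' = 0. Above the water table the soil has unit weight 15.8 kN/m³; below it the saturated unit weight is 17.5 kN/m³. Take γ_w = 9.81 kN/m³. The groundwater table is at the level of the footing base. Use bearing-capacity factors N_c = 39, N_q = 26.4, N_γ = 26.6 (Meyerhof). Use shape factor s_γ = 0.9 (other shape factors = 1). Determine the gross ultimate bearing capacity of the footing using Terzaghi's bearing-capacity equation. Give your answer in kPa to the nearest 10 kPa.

Effective surcharge at the founding depth q = γ·D_f = 15.8 × 2.19 = 34.602 kPa.
The water table coincides with the base, so in the self-weight term γ → γ' = 7.69 kN/m³.
q_ult = q·N_q + 0.5·γ·B·N_γ·s_γ
     = 34.602 × 26.4 + 0.5 × 7.69 × 2.94 × 26.6 × 0.9
     = 913.49 + 270.62 = 1184.1 kPa.

q_ult ≈ 1180 kPa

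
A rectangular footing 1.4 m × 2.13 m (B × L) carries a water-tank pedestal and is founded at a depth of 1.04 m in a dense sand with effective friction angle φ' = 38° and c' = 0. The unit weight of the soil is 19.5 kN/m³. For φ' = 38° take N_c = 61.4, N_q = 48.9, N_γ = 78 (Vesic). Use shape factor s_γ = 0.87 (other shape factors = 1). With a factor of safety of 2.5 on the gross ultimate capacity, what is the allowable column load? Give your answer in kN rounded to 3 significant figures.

Effective surcharge at the founding depth q = γ·D_f = 19.5 × 1.04 = 20.28 kPa.
q_ult = q·N_q + 0.5·γ·B·N_γ·s_γ
     = 20.28 × 48.9 + 0.5 × 19.5 × 1.4 × 78 × 0.87
     = 991.69 + 926.29 = 1918 kPa.
Gross allowable pressure q_all = 1918 / 2.5 = 767.19 kPa.
Footing area = 2.982 m², so allowable column load = 767.19 × 2.982 = 2287.8 kN.

P_all ≈ 2290 kN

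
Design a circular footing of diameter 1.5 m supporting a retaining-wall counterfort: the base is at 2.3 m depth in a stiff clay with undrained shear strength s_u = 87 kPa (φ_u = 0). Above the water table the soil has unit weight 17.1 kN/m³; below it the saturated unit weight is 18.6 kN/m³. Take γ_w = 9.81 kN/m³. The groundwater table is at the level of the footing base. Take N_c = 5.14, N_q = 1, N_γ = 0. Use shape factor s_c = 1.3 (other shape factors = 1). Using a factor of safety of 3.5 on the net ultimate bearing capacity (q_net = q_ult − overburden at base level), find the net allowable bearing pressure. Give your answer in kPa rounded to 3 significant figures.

q_all(net) ≈ 166 kPa

q = γ·D_f = 17.1 × 2.3 = 39.33 kPa.
c·N_c·s_c = 87 × 5.14 × 1.3 = 581.33 kPa
q·N_q = 39.33 × 1 = 39.33 kPa
q_ult = 581.33 + 39.33 = 620.66 kPa.
q_net = 620.66 − 39.33 = 581.33 kPa.
q_all(net) = 581.33 / 3.5 = 166.1 kPa.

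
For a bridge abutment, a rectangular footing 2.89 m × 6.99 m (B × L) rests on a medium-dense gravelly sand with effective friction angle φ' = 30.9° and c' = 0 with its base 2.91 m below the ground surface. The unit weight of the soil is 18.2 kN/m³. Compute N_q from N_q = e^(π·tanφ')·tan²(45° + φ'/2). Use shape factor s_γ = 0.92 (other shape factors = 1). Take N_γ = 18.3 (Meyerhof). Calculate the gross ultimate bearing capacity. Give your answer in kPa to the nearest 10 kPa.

q_ult ≈ 1520 kPa

tan30.9° = 0.5985, so N_q = e^(π×0.5985)·tan²(60.45°) = 6.555 × 3.111 = 20.39.
Effective surcharge at the founding depth q = γ·D_f = 18.2 × 2.91 = 52.962 kPa.
q_ult = q·N_q + 0.5·γ·B·N_γ·s_γ
     = 52.962 × 20.394 + 0.5 × 18.2 × 2.89 × 18.3 × 0.92
     = 1080.1 + 442.77 = 1522.9 kPa.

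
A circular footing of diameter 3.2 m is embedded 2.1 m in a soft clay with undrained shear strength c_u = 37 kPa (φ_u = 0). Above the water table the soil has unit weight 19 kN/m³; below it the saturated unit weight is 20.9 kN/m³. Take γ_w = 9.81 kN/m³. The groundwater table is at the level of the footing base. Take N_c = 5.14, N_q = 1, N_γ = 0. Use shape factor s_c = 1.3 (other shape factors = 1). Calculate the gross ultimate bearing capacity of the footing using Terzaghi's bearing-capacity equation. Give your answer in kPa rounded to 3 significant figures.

q = γ·D_f = 19 × 2.1 = 39.9 kPa.
c·N_c·s_c = 37 × 5.14 × 1.3 = 247.23 kPa
q·N_q = 39.9 × 1 = 39.9 kPa
q_ult = 247.23 + 39.9 = 287.13 kPa.

q_ult ≈ 287 kPa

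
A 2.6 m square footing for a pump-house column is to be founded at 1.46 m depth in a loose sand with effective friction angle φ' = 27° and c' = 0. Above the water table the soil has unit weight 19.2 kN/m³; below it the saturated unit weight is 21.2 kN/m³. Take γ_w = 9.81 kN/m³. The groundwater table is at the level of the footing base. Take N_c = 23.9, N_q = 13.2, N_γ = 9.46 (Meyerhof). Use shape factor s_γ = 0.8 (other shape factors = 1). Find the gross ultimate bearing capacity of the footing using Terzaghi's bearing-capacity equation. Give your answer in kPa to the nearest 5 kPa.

q_ult ≈ 480 kPa

q = γ·D_f = 19.2 × 1.46 = 28.032 kPa.
For the ½γBN_γ term take γ' = 21.2 − 9.81 = 11.39 kN/m³ (soil below base is submerged).
q·N_q = 28.032 × 13.2 = 370.02 kPa
0.5·γ·B·N_γ·s_γ = 0.5 × 11.39 × 2.6 × 9.46 × 0.8 = 112.06 kPa
q_ult = 370.02 + 112.06 = 482.08 kPa.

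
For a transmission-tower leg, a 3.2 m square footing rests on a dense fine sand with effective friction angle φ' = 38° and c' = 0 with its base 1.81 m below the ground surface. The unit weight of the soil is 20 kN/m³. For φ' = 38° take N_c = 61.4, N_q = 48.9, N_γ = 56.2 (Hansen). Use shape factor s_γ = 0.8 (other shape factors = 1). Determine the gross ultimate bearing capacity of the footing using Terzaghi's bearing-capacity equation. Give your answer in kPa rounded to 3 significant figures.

q = γ·D_f = 20 × 1.81 = 36.2 kPa.
q·N_q = 36.2 × 48.9 = 1770.2 kPa
0.5·γ·B·N_γ·s_γ = 0.5 × 20 × 3.2 × 56.2 × 0.8 = 1438.7 kPa
q_ult = 1770.2 + 1438.7 = 3208.9 kPa.

q_ult ≈ 3210 kPa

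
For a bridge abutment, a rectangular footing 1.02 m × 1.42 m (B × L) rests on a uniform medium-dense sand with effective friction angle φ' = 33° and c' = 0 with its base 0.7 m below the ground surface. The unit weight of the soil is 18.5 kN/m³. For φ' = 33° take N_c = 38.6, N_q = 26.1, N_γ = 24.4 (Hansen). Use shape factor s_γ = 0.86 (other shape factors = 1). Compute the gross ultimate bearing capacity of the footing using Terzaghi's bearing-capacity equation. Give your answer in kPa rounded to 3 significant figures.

q_ult ≈ 536 kPa

Overburden at base level: q = 18.5 × 0.7 = 12.95 kPa.
Surcharge term q·N_q = 12.95 × 26.1 = 338 kPa; self-weight term 0.5·γ·B·N_γ·s_γ = 0.5 × 18.5 × 1.02 × 24.4 × 0.86 = 197.98 kPa.
q_ult = 338 + 197.98 = 535.98 kPa.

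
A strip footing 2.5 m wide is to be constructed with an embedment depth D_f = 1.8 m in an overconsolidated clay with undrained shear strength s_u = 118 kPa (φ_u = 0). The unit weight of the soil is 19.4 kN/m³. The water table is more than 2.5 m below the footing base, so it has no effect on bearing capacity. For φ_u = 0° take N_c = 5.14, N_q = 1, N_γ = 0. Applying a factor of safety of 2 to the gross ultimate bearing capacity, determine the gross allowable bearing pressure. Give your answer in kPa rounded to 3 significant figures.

Effective surcharge at the founding depth q = γ·D_f = 19.4 × 1.8 = 34.92 kPa.
q_ult = c·N_c + q·N_q
     = 118 × 5.14 + 34.92 × 1
     = 606.52 + 34.92 = 641.44 kPa.
q_all = q_ult / FS = 641.44 / 2 = 320.72 kPa.

q_all ≈ 321 kPa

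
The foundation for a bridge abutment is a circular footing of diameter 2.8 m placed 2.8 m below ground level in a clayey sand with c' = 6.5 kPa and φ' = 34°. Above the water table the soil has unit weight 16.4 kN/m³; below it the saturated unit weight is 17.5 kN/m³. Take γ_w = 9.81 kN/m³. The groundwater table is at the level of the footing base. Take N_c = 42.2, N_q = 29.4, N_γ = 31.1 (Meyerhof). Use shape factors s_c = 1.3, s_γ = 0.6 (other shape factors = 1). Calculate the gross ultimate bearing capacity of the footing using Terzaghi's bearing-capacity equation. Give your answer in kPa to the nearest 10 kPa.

Overburden at base level: q = 16.4 × 2.8 = 45.92 kPa.
Below the base the soil is submerged, so the ½γBN_γ term uses γ' = 17.5 − 9.81 = 7.69 kN/m³.
Cohesion term c·N_c·s_c = 6.5 × 42.2 × 1.3 = 356.59 kPa; surcharge term q·N_q = 45.92 × 29.4 = 1350 kPa; self-weight term 0.5·γ·B·N_γ·s_γ = 0.5 × 7.69 × 2.8 × 31.1 × 0.6 = 200.89 kPa.
q_ult = 356.59 + 1350 + 200.89 = 1907.5 kPa.

q_ult ≈ 1910 kPa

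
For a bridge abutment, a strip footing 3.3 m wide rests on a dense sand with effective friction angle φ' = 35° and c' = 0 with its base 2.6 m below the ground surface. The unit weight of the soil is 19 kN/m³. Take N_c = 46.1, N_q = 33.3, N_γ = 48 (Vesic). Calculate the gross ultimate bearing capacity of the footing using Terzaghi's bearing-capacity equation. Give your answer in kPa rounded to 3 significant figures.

Effective surcharge at the founding depth q = γ·D_f = 19 × 2.6 = 49.4 kPa.
q_ult = q·N_q + 0.5·γ·B·N_γ
     = 49.4 × 33.3 + 0.5 × 19 × 3.3 × 48
     = 1645 + 1504.8 = 3149.8 kPa.

q_ult ≈ 3150 kPa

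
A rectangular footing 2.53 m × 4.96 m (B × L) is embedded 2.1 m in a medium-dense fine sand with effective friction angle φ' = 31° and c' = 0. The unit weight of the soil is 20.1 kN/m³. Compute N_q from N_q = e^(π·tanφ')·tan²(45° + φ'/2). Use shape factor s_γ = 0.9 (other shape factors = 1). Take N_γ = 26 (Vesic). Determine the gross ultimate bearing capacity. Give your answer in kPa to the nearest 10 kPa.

q_ult ≈ 1470 kPa

tan31° = 0.6009, so N_q = e^(π×0.6009)·tan²(60.5°) = 6.604 × 3.124 = 20.63.
Effective surcharge at the founding depth q = γ·D_f = 20.1 × 2.1 = 42.21 kPa.
q_ult = q·N_q + 0.5·γ·B·N_γ·s_γ
     = 42.21 × 20.631 + 0.5 × 20.1 × 2.53 × 26 × 0.9
     = 870.83 + 594.98 = 1465.8 kPa.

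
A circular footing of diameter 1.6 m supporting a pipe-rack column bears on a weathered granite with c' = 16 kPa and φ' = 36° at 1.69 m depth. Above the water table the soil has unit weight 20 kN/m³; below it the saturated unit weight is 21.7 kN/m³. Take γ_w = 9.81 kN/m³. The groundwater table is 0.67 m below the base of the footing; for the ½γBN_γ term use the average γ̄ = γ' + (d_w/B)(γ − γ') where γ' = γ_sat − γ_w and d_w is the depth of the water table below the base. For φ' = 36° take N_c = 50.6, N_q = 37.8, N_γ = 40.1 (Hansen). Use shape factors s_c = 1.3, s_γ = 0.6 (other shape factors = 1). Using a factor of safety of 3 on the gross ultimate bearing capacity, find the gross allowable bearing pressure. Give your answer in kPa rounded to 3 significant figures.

q = γ·D_f = 20 × 1.69 = 33.8 kPa.
γ' = 11.89 kN/m³; averaging over the depth B below the base, γ̄ = γ' + (d_w/B)(γ − γ') = 15.286 kN/m³.
c·N_c·s_c = 16 × 50.6 × 1.3 = 1052.5 kPa
q·N_q = 33.8 × 37.8 = 1277.6 kPa
0.5·γ·B·N_γ·s_γ = 0.5 × 15.286 × 1.6 × 40.1 × 0.6 = 294.23 kPa
q_ult = 1052.5 + 1277.6 + 294.23 = 2624.3 kPa.
q_all = 2624.3 / 3 = 874.78 kPa.

q_all ≈ 875 kPa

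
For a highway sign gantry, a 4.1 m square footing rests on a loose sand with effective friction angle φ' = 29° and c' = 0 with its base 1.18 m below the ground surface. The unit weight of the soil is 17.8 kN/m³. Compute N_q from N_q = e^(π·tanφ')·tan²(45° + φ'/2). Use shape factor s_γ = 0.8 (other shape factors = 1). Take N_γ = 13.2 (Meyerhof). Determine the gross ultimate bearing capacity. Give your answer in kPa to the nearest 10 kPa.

q_ult ≈ 730 kPa

tan29° = 0.5543, so N_q = e^(π×0.5543)·tan²(59.5°) = 5.705 × 2.882 = 16.44.
Overburden at base level: q = 17.8 × 1.18 = 21.004 kPa.
Surcharge term q·N_q = 21.004 × 16.443 = 345.38 kPa; self-weight term 0.5·γ·B·N_γ·s_γ = 0.5 × 17.8 × 4.1 × 13.2 × 0.8 = 385.33 kPa.
q_ult = 345.38 + 385.33 = 730.71 kPa.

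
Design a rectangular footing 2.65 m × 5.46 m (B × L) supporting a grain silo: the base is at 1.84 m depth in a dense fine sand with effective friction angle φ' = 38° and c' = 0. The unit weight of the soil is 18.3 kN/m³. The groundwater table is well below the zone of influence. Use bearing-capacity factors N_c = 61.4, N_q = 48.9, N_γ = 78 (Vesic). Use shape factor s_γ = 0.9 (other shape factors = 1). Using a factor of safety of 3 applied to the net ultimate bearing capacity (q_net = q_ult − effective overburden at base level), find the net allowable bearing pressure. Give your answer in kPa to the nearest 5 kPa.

Overburden at base level: q = 18.3 × 1.84 = 33.672 kPa.
Surcharge term q·N_q = 33.672 × 48.9 = 1646.6 kPa; self-weight term 0.5·γ·B·N_γ·s_γ = 0.5 × 18.3 × 2.65 × 78 × 0.9 = 1702.2 kPa.
q_ult = 1646.6 + 1702.2 = 3348.7 kPa.
Net ultimate: q_net = 3348.7 − 33.672 = 3315.1 kPa.
q_all(net) = 3315.1 / 3 = 1105 kPa.

q_all(net) ≈ 1105 kPa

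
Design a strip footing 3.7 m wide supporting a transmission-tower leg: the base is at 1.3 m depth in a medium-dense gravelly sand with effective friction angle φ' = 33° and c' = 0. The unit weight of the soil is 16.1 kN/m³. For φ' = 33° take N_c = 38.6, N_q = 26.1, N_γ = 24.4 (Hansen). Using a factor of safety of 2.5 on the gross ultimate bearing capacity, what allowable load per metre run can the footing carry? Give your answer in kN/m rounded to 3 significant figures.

q = γ·D_f = 16.1 × 1.3 = 20.93 kPa.
q·N_q = 20.93 × 26.1 = 546.27 kPa
0.5·γ·B·N_γ = 0.5 × 16.1 × 3.7 × 24.4 = 726.75 kPa
q_ult = 546.27 + 726.75 = 1273 kPa.
Gross allowable pressure q_all = 1273 / 2.5 = 509.21 kPa.
Allowable wall load = q_all × B = 509.21 × 3.7 = 1884.1 kN per metre run.

≈ 1880 kN/m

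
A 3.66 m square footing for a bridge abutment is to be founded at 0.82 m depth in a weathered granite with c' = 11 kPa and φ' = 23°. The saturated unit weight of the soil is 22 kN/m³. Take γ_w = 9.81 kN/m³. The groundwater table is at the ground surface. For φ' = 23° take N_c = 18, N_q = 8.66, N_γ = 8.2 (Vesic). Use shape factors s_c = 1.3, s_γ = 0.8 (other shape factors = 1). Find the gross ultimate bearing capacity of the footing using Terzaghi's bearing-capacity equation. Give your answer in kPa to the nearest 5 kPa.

q_ult ≈ 490 kPa

Water table at ground surface, so effective unit weight γ' = 22 − 9.81 = 12.19 kN/m³ is used throughout; overburden q = 12.19 × 0.82 = 9.9958 kPa; the same γ' applies in the ½γBN_γ term.
Cohesion term c·N_c·s_c = 11 × 18 × 1.3 = 257.4 kPa; surcharge term q·N_q = 9.9958 × 8.66 = 86.564 kPa; self-weight term 0.5·γ·B·N_γ·s_γ = 0.5 × 12.19 × 3.66 × 8.2 × 0.8 = 146.34 kPa.
q_ult = 257.4 + 86.564 + 146.34 = 490.3 kPa.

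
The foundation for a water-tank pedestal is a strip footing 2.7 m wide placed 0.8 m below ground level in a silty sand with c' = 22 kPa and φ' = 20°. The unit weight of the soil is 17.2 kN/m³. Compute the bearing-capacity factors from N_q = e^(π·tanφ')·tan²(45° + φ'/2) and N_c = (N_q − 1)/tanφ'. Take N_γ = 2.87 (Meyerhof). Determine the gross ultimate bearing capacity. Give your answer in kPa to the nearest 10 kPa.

q_ult ≈ 480 kPa

tan20° = 0.364, so N_q = e^(π×0.364)·tan²(55°) = 3.138 × 2.04 = 6.4.
N_c = (6.4 − 1)/tan20° = 14.83.
Overburden at base level: q = 17.2 × 0.8 = 13.76 kPa.
Cohesion term c·N_c = 22 × 14.835 = 326.36 kPa; surcharge term q·N_q = 13.76 × 6.3994 = 88.056 kPa; self-weight term 0.5·γ·B·N_γ = 0.5 × 17.2 × 2.7 × 2.87 = 66.641 kPa.
q_ult = 326.36 + 88.056 + 66.641 = 481.06 kPa.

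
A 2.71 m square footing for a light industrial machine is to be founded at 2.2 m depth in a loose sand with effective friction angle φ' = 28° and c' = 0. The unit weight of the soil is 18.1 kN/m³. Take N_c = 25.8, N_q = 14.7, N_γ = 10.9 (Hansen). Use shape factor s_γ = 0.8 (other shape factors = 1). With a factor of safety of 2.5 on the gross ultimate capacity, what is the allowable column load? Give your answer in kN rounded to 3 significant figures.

Overburden at base level: q = 18.1 × 2.2 = 39.82 kPa.
Surcharge term q·N_q = 39.82 × 14.7 = 585.35 kPa; self-weight term 0.5·γ·B·N_γ·s_γ = 0.5 × 18.1 × 2.71 × 10.9 × 0.8 = 213.86 kPa.
q_ult = 585.35 + 213.86 = 799.22 kPa.
Gross allowable pressure q_all = 799.22 / 2.5 = 319.69 kPa.
Footing area = 7.3441 m², so allowable column load = 319.69 × 7.3441 = 2347.8 kN.

P_all ≈ 2350 kN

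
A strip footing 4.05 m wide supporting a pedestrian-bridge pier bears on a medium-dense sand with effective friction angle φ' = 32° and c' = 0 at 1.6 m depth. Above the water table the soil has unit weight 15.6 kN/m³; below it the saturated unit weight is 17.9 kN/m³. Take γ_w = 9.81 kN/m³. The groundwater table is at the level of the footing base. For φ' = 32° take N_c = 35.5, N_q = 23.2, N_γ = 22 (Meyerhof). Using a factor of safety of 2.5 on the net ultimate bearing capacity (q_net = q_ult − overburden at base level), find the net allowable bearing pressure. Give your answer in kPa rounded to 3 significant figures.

Effective surcharge at the founding depth q = γ·D_f = 15.6 × 1.6 = 24.96 kPa.
The water table coincides with the base, so in the self-weight term γ → γ' = 8.09 kN/m³.
q_ult = q·N_q + 0.5·γ·B·N_γ
     = 24.96 × 23.2 + 0.5 × 8.09 × 4.05 × 22
     = 579.07 + 360.41 = 939.48 kPa.
q_net = 939.48 − 24.96 = 914.52 kPa.
q_all(net) = 914.52 / 2.5 = 365.81 kPa.

q_all(net) ≈ 366 kPa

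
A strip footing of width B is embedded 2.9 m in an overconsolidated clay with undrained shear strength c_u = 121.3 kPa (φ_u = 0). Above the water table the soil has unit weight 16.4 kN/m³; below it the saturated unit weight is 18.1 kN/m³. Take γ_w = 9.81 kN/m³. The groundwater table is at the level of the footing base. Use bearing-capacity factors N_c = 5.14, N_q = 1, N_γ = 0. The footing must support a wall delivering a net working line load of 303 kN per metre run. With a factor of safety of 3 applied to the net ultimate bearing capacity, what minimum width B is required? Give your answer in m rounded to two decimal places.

q = γ·D_f = 16.4 × 2.9 = 47.56 kPa.
c·N_c = 121.3 × 5.14 = 623.48 kPa
q·N_q = 47.56 × 1 = 47.56 kPa
q_ult = 623.48 + 47.56 = 671.04 kPa.
For φ = 0 the ½γBN_γ term vanishes, so q_ult is independent of B. q_net = 671.04 − 47.56 = 623.48 kPa; q_all(net) = 623.48/3 = 207.83 kPa.
Required width B = w / q_all(net) = 303 / 207.83 = 1.458 m.

B = 1.46 m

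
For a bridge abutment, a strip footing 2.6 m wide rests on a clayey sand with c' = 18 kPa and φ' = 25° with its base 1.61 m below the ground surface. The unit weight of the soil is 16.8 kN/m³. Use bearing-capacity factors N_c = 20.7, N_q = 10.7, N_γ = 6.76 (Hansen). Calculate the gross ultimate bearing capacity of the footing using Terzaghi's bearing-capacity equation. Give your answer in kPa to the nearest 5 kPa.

Overburden at base level: q = 16.8 × 1.61 = 27.048 kPa.
Cohesion term c·N_c = 18 × 20.7 = 372.6 kPa; surcharge term q·N_q = 27.048 × 10.7 = 289.41 kPa; self-weight term 0.5·γ·B·N_γ = 0.5 × 16.8 × 2.6 × 6.76 = 147.64 kPa.
q_ult = 372.6 + 289.41 + 147.64 = 809.65 kPa.

q_ult ≈ 810 kPa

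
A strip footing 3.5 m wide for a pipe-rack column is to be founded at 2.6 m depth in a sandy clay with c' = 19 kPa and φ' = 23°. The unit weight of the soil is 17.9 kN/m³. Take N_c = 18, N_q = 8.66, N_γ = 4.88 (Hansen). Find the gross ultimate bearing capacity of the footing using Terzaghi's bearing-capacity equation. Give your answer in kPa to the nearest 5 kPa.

q_ult ≈ 900 kPa

Effective surcharge at the founding depth q = γ·D_f = 17.9 × 2.6 = 46.54 kPa.
q_ult = c·N_c + q·N_q + 0.5·γ·B·N_γ
     = 19 × 18 + 46.54 × 8.66 + 0.5 × 17.9 × 3.5 × 4.88
     = 342 + 403.04 + 152.87 = 897.9 kPa.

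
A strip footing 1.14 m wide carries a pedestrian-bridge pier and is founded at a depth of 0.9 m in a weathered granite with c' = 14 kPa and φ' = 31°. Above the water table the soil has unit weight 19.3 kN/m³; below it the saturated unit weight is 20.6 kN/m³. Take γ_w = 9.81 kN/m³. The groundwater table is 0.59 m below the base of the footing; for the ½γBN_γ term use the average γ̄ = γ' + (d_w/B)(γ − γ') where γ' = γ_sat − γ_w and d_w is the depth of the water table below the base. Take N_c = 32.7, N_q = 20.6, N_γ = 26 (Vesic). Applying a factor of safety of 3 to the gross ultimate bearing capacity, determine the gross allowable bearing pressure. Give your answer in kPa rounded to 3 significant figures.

q = γ·D_f = 19.3 × 0.9 = 17.37 kPa.
γ' = 10.79 kN/m³; averaging over the depth B below the base, γ̄ = γ' + (d_w/B)(γ − γ') = 15.194 kN/m³.
c·N_c = 14 × 32.7 = 457.8 kPa
q·N_q = 17.37 × 20.6 = 357.82 kPa
0.5·γ·B·N_γ = 0.5 × 15.194 × 1.14 × 26 = 225.18 kPa
q_ult = 457.8 + 357.82 + 225.18 = 1040.8 kPa.
q_all = q_ult / FS = 1040.8 / 3 = 346.93 kPa.

q_all ≈ 347 kPa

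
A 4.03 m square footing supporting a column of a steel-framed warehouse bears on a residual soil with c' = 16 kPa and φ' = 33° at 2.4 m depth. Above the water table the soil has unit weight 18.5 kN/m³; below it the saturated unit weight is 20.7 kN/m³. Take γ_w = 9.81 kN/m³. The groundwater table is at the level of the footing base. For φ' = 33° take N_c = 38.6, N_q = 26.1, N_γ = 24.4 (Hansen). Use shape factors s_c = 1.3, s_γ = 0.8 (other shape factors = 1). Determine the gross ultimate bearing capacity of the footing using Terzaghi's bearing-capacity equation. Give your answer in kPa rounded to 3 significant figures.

q_ult ≈ 2390 kPa

q = γ·D_f = 18.5 × 2.4 = 44.4 kPa.
For the ½γBN_γ term take γ' = 20.7 − 9.81 = 10.89 kN/m³ (soil below base is submerged).
c·N_c·s_c = 16 × 38.6 × 1.3 = 802.88 kPa
q·N_q = 44.4 × 26.1 = 1158.8 kPa
0.5·γ·B·N_γ·s_γ = 0.5 × 10.89 × 4.03 × 24.4 × 0.8 = 428.33 kPa
q_ult = 802.88 + 1158.8 + 428.33 = 2390.1 kPa.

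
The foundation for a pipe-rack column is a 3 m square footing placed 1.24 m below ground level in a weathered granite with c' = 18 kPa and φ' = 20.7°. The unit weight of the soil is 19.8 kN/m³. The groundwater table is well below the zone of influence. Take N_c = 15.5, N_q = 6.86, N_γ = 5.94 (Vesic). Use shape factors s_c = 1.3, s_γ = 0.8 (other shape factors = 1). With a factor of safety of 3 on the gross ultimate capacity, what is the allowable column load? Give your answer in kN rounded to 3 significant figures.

P_all ≈ 2020 kN

q = γ·D_f = 19.8 × 1.24 = 24.552 kPa.
c·N_c·s_c = 18 × 15.5 × 1.3 = 362.7 kPa
q·N_q = 24.552 × 6.86 = 168.43 kPa
0.5·γ·B·N_γ·s_γ = 0.5 × 19.8 × 3 × 5.94 × 0.8 = 141.13 kPa
q_ult = 362.7 + 168.43 + 141.13 = 672.26 kPa.
Gross allowable pressure q_all = 672.26 / 3 = 224.09 kPa.
Footing area = 9 m², so allowable column load = 224.09 × 9 = 2016.8 kN.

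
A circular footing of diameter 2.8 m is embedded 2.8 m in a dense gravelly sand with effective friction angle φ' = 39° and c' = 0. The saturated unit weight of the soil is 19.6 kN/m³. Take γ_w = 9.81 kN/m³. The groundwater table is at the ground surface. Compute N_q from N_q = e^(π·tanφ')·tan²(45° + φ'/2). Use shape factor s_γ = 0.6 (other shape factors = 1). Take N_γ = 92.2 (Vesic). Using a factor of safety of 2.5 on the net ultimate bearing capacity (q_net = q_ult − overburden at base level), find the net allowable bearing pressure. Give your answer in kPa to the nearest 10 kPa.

N_q = e^(π·tan39°)·tan²(64.5°) = 55.96.
Water table at ground surface, so effective unit weight γ' = 19.6 − 9.81 = 9.79 kN/m³ is used throughout; overburden q = 9.79 × 2.8 = 27.412 kPa; the same γ' applies in the ½γBN_γ term.
Surcharge term q·N_q = 27.412 × 55.957 = 1533.9 kPa; self-weight term 0.5·γ·B·N_γ·s_γ = 0.5 × 9.79 × 2.8 × 92.2 × 0.6 = 758.22 kPa.
q_ult = 1533.9 + 758.22 = 2292.1 kPa.
q_net = 2292.1 − 27.412 = 2264.7 kPa.
q_all(net) = 2264.7 / 2.5 = 905.88 kPa.

q_all(net) ≈ 910 kPa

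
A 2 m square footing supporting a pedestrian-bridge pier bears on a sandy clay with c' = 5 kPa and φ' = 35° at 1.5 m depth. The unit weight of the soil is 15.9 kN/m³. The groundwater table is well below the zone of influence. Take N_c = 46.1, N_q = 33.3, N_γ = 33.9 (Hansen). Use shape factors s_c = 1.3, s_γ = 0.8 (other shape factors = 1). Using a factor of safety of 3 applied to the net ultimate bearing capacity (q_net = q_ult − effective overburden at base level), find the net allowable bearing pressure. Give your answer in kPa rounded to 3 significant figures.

q_all(net) ≈ 500 kPa

Overburden at base level: q = 15.9 × 1.5 = 23.85 kPa.
Cohesion term c·N_c·s_c = 5 × 46.1 × 1.3 = 299.65 kPa; surcharge term q·N_q = 23.85 × 33.3 = 794.2 kPa; self-weight term 0.5·γ·B·N_γ·s_γ = 0.5 × 15.9 × 2 × 33.9 × 0.8 = 431.21 kPa.
q_ult = 299.65 + 794.2 + 431.21 = 1525.1 kPa.
Net ultimate: q_net = 1525.1 − 23.85 = 1501.2 kPa.
q_all(net) = 1501.2 / 3 = 500.4 kPa.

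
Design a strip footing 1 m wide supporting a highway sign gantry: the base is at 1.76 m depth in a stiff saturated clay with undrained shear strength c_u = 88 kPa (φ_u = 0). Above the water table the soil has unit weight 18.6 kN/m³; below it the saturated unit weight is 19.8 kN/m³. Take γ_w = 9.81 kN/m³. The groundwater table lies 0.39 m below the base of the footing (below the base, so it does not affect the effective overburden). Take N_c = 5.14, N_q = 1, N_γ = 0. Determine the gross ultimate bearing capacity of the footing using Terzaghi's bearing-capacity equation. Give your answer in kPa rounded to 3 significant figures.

q_ult ≈ 485 kPa

Effective surcharge at the founding depth q = γ·D_f = 18.6 × 1.76 = 32.736 kPa.
q_ult = c·N_c + q·N_q
     = 88 × 5.14 + 32.736 × 1
     = 452.32 + 32.736 = 485.06 kPa.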